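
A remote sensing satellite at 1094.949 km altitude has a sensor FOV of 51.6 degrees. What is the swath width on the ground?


FOV = 51.6 deg = 0.9005899 rad
swath = 2 * alt * tan(FOV/2) = 2 * 1094.949 * tan(0.4502949)
swath = 2 * 1094.949 * 0.4834189
swath = 1058.6381 km

1058.6381 km


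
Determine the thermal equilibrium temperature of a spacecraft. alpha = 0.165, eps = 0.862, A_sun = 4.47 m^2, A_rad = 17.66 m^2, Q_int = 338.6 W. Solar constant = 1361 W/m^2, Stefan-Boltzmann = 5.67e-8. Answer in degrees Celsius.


Numerator = alpha*S*A_sun + Q_int = 0.165*1361*4.47 + 338.6 = 1342.4055 W
Denominator = eps*sigma*A_rad = 0.862*5.67e-8*17.66 = 8.6313956e-07 W/K^4
T^4 = 1.555259e+09 K^4
T = 198.5869 K = -74.5631 C

-74.5631 degrees Celsius


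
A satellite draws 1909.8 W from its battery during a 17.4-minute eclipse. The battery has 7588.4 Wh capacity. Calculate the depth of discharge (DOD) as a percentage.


E_used = P * t / 60 = 1909.8 * 17.4 / 60 = 553.8420 Wh
DOD = E_used / E_total * 100 = 553.8420 / 7588.4 * 100
DOD = 7.2985 %

7.2985 %


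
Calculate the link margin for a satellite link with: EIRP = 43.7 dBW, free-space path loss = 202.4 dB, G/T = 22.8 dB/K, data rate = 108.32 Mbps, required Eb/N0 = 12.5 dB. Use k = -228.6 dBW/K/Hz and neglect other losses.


C/N0 = EIRP - FSPL + G/T - k = 43.7 - 202.4 + 22.8 - (-228.6)
C/N0 = 92.7000 dB-Hz
R_b = 108.32 Mbps = 1.0832e+08 bps -> 10*log10(R_b) = 80.3471 dB-Hz
Eb/N0 = C/N0 - 10*log10(R_b) = 92.7000 - 80.3471 = 12.3529 dB
Margin = Eb/N0 - Eb/N0_req = 12.3529 - 12.5 = -0.1470865 dB (negative margin: link does not close)

-0.1471 dB


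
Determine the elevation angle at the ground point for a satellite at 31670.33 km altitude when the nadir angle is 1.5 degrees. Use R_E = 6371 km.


r = R_E + alt = 38041.3300 km
Law of sines in the satellite / Earth-center / ground-point triangle:
  sin(nadir)/R_E = sin(90 + el)/r  =>  cos(el) = (r/R_E)*sin(nadir)
cos(el) = (38041.3300 / 6371.0000) * sin(1.5 deg) = 0.1563029
el = arccos(0.1563029) = 81.0076 deg
(Earth-central angle = 90 - nadir - el = 7.4924 deg)

81.0076 degrees


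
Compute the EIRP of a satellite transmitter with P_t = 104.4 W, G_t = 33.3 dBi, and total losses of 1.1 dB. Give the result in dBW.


Pt = 104.4 W = 20.1870 dBW
EIRP = Pt_dBW + Gt - losses = 20.1870 + 33.3 - 1.1 = 52.3870 dBW

52.3870 dBW


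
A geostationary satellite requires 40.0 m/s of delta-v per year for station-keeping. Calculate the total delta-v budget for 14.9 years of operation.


dV = rate * years = 40.0 * 14.9
dV = 596.0000 m/s

596.0000 m/s


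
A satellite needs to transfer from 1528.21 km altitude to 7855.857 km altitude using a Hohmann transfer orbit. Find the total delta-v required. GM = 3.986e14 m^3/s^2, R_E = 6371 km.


r1 = 7899.2100 km = 7.89921e+06 m
r2 = 14226.8570 km = 1.4226857e+07 m
dv1 = sqrt(mu/r1)*(sqrt(2*r2/(r1+r2)) - 1) = 951.9587 m/s
dv2 = sqrt(mu/r2)*(1 - sqrt(2*r1/(r1+r2))) = 820.4587 m/s
total dv = |dv1| + |dv2| = 951.9587 + 820.4587 = 1772.4175 m/s = 1.7724 km/s

1.7724 km/s


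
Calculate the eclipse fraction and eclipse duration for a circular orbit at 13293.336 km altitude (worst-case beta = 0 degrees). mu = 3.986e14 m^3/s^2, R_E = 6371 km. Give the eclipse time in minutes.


r = 19664.3360 km
T = 457.3818 min
Eclipse fraction = arcsin(R_E/r)/pi = arcsin(6371.0000/19664.3360)/pi
= arcsin(0.3239875)/pi = 0.1050236
Eclipse duration = 0.1050236 * 457.3818 = 48.0359 min

48.0359 minutes


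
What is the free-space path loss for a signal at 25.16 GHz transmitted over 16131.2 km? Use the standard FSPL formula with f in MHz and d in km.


f = 25.16 GHz = 25160.0000 MHz
d = 16131.2 km
FSPL = 32.44 + 20*log10(25160.0000) + 20*log10(16131.2)
FSPL = 32.44 + 88.0142 + 84.1533
FSPL = 204.6075 dB

204.6075 dB


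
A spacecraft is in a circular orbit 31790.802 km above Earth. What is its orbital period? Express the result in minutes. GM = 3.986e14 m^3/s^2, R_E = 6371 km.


r = 38161.8020 km = 3.8161802e+07 m
T = 2*pi*sqrt(r^3/mu) = 2*pi*sqrt(5.5575915e+22 / 3.986e14)
T = 74191.5650 s = 1236.5261 min

1236.5261 minutes


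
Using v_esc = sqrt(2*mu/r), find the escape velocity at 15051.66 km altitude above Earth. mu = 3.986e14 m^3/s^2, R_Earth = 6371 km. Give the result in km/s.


r = 6371.0 + 15051.66 = 21422.6600 km = 2.142266e+07 m
v_esc = sqrt(2*mu/r) = sqrt(2*3.986e14 / 2.142266e+07)
v_esc = 6100.2404 m/s = 6.1002 km/s

6.1002 km/s


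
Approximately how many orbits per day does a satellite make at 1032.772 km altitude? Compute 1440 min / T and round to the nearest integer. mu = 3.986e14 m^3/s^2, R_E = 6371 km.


r = 7.403772e+06 m
T = 2*pi*sqrt(r^3/mu) = 6340.0222 s = 105.6670 min
revs/day = 1440 / 105.6670 = 13.6277
Rounded: 14 revolutions per day

14 revolutions per day


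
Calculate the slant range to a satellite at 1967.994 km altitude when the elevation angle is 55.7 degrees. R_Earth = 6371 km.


h = 1967.994 km, el = 55.7 deg
d = -R_E*sin(el) + sqrt((R_E*sin(el))^2 + 2*R_E*h + h^2)
d = -6371.0000*sin(0.9721484) + sqrt((6371.0000*0.8260983)^2 + 2*6371.0000*1967.994 + 1967.994^2)
d = 2263.4880 km

2263.4880 km


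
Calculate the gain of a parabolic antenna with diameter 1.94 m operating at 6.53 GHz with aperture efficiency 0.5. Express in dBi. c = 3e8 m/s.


lambda = c/f = 3e8 / 6.53e+09 = 0.04594181 m
G = eta*(pi*D/lambda)^2 = 0.5*(pi*1.94/0.04594181)^2
G = 8799.4811 (linear)
G = 10*log10(8799.4811) = 39.4446 dBi

39.4446 dBi


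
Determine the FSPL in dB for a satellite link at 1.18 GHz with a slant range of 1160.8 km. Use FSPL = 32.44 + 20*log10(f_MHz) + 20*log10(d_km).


f = 1.18 GHz = 1180.0000 MHz
d = 1160.8 km
FSPL = 32.44 + 20*log10(1180.0000) + 20*log10(1160.8)
FSPL = 32.44 + 61.4376 + 61.2951
FSPL = 155.1728 dB

155.1728 dB


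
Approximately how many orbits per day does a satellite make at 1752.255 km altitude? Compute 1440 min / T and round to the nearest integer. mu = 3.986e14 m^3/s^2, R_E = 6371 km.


r = 8.123255e+06 m
T = 2*pi*sqrt(r^3/mu) = 7286.2883 s = 121.4381 min
revs/day = 1440 / 121.4381 = 11.8579
Rounded: 12 revolutions per day

12 revolutions per day


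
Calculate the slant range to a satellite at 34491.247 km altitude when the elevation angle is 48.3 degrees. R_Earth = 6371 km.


h = 34491.247 km, el = 48.3 deg
d = -R_E*sin(el) + sqrt((R_E*sin(el))^2 + 2*R_E*h + h^2)
d = -6371.0000*sin(0.842994) + sqrt((6371.0000*0.7466382)^2 + 2*6371.0000*34491.247 + 34491.247^2)
d = 35885.0313 km

35885.0313 km


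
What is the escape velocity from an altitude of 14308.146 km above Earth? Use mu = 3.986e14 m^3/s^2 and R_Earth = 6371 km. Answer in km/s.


r = 6371.0 + 14308.146 = 20679.1460 km = 2.0679146e+07 m
v_esc = sqrt(2*mu/r) = sqrt(2*3.986e14 / 2.0679146e+07)
v_esc = 6208.9383 m/s = 6.2089 km/s

6.2089 km/s


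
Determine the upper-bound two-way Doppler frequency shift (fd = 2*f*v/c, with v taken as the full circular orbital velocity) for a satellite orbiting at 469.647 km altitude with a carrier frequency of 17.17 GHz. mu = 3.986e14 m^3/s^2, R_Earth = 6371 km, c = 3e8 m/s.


r = 6.840647e+06 m
v = sqrt(mu/r) = 7633.4358 m/s (worst-case radial velocity)
f = 17.17 GHz = 1.717e+10 Hz
fd = 2*f*v/c = 2*1.717e+10*7633.4358/3.0e+08
fd = 873773.9509 Hz

873773.9509 Hz


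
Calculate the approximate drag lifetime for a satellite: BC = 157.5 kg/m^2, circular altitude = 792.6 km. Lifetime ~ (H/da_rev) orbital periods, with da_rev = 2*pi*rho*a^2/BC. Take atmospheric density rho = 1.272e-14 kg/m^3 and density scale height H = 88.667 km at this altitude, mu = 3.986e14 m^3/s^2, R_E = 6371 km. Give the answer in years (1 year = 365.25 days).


a = R_E + alt = 7163.6000 km = 7.1636e+06 m
da_rev = 2*pi*rho*a^2/BC = 2*pi*1.272e-14*(7.1636e+06)^2/157.5 = 0.0260404855 m per revolution
N = H/da_rev = 88667.0000 m / 0.0260404855 m = 3.4049672e+06 revolutions
P = 2*pi*sqrt(a^3/mu) = 6034.0404 s
lifetime = N*P = 3.4049672e+06 * 6034.0404 = 2.054571e+10 s = 237797.5675 days
years = 237797.5675 / 365.25 = 651.0543 years

651.0543 years


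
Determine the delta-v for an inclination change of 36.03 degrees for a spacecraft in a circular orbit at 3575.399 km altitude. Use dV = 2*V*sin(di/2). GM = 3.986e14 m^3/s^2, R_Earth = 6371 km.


r = 9946.3990 km = 9.946399e+06 m
V = sqrt(mu/r) = 6330.4664 m/s
di = 36.03 deg = 0.6288421 rad
dV = 2*V*sin(di/2) = 2*6330.4664*sin(0.3144211)
dV = 3915.5957 m/s = 3.9156 km/s

3.9156 km/s


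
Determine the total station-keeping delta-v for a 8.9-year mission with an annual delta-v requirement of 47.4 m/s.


dV = rate * years = 47.4 * 8.9
dV = 421.8600 m/s

421.8600 m/s


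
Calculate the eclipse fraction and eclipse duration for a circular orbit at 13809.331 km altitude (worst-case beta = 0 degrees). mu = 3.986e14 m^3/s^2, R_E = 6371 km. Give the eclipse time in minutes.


r = 20180.3310 km
T = 475.5021 min
Eclipse fraction = arcsin(R_E/r)/pi = arcsin(6371.0000/20180.3310)/pi
= arcsin(0.3157034)/pi = 0.1022405
Eclipse duration = 0.1022405 * 475.5021 = 48.6156 min

48.6156 minutes


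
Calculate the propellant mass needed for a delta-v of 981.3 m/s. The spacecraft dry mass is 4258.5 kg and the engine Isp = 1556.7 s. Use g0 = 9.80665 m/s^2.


ve = Isp * g0 = 1556.7 * 9.80665 = 15266.012055 m/s
mass ratio = exp(dv/ve) = exp(981.3/15266.012055) = 1.06639100
m_prop = m_dry * (mr - 1) = 4258.5 * (1.06639100 - 1)
m_prop = 282.7261 kg

282.7261 kg


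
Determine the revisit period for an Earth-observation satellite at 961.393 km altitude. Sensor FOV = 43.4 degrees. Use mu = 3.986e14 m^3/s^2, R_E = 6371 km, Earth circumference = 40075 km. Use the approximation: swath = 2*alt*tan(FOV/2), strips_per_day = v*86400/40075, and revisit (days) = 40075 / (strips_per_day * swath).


swath = 2*961.393*tan(0.3787364) = 765.1695 km
v = sqrt(mu/r) = 7373.0263 m/s = 7.3730 km/s
strips/day = v*86400/40075 = 7.3730*86400/40075 = 15.8959
coverage/day = strips * swath = 15.8959 * 765.1695 = 12163.0819 km
revisit = 40075 / 12163.0819 = 3.2948 days

3.2948 days


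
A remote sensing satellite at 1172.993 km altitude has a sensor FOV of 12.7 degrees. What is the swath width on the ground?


FOV = 12.7 deg = 0.2216568 rad
swath = 2 * alt * tan(FOV/2) = 2 * 1172.993 * tan(0.1108284)
swath = 2 * 1172.993 * 0.1112844
swath = 261.0717 km

261.0717 km


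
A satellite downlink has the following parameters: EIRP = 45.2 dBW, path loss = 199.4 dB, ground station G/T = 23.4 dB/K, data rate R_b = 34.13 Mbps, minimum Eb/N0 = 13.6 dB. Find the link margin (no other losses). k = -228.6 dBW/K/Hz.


C/N0 = EIRP - FSPL + G/T - k = 45.2 - 199.4 + 23.4 - (-228.6)
C/N0 = 97.8000 dB-Hz
R_b = 34.13 Mbps = 3.413e+07 bps -> 10*log10(R_b) = 75.3314 dB-Hz
Eb/N0 = C/N0 - 10*log10(R_b) = 97.8000 - 75.3314 = 22.4686 dB
Margin = Eb/N0 - Eb/N0_req = 22.4686 - 13.6 = 8.8686 dB (link closes)

8.8686 dB


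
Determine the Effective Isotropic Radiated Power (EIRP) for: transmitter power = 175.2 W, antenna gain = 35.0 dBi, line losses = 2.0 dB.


Pt = 175.2 W = 22.4353 dBW
EIRP = Pt_dBW + Gt - losses = 22.4353 + 35.0 - 2.0 = 55.4353 dBW

55.4353 dBW


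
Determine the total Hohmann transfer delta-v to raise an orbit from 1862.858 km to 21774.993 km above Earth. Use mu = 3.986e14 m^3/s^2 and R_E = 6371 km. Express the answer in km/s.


r1 = 8233.8580 km = 8.233858e+06 m
r2 = 28145.9930 km = 2.8145993e+07 m
dv1 = sqrt(mu/r1)*(sqrt(2*r2/(r1+r2)) - 1) = 1697.1346 m/s
dv2 = sqrt(mu/r2)*(1 - sqrt(2*r1/(r1+r2))) = 1231.3263 m/s
total dv = |dv1| + |dv2| = 1697.1346 + 1231.3263 = 2928.4609 m/s = 2.9285 km/s

2.9285 km/s


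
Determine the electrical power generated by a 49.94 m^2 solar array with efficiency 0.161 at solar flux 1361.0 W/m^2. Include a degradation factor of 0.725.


P = area * eta * S * degradation
P = 49.94 * 0.161 * 1361.0 * 0.725
P = 7933.6045 W

7933.6045 W


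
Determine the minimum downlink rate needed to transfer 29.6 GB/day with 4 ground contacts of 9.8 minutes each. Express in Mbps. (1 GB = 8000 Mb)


total contact time = 4 * 9.8 * 60 = 2352.0000 s
data = 29.6 GB = 236800.0000 Mb
rate = 236800.0000 / 2352.0000 = 100.6803 Mbps

100.6803 Mbps


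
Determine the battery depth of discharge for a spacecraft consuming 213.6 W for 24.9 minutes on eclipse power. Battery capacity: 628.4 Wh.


E_used = P * t / 60 = 213.6 * 24.9 / 60 = 88.6440 Wh
DOD = E_used / E_total * 100 = 88.6440 / 628.4 * 100
DOD = 14.1063 %

14.1063 %


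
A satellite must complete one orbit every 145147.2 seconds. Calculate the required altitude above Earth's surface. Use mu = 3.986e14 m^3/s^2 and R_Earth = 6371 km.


T = 145147.2 s
r = (mu*T^2/(4*pi^2))^(1/3) = (3.986e14 * 145147.2^2 / (4*pi^2))^(1/3)
r = 5.969413e+07 m = 59694.1301 km
alt = r - R_E = 59694.1301 - 6371 = 53323.1301 km

53323.1301 km


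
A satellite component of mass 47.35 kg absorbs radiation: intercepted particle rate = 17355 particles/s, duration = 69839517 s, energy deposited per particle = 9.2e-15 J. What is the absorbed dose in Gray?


Total energy deposited = rate * time * E_per
  = 17355 * 69839517 * 9.2e-15 = 0.011151 J
Dose = E_total / mass = 0.011151 / 47.35
Dose = 2.3550151e-04 Gy

2.3550e-04 Gy


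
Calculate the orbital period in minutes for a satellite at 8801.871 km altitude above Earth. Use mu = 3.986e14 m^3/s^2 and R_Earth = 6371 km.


r = 15172.8710 km = 1.5172871e+07 m
T = 2*pi*sqrt(r^3/mu) = 2*pi*sqrt(3.4930379e+21 / 3.986e14)
T = 18599.9968 s = 309.9999 min

309.9999 minutes


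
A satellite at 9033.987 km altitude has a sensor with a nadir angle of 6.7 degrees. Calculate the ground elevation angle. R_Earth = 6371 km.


r = R_E + alt = 15404.9870 km
Law of sines in the satellite / Earth-center / ground-point triangle:
  sin(nadir)/R_E = sin(90 + el)/r  =>  cos(el) = (r/R_E)*sin(nadir)
cos(el) = (15404.9870 / 6371.0000) * sin(6.7 deg) = 0.2821082
el = arccos(0.2821082) = 73.6139 deg
(Earth-central angle = 90 - nadir - el = 9.6861 deg)

73.6139 degrees


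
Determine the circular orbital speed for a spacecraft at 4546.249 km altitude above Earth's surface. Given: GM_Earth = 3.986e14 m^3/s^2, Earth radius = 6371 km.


r = R_E + alt = 6371.0 + 4546.249 = 10917.2490 km = 1.0917249e+07 m
v = sqrt(mu/r) = sqrt(3.986e14 / 1.0917249e+07) = 6042.4357 m/s = 6.0424 km/s

6.0424 km/s


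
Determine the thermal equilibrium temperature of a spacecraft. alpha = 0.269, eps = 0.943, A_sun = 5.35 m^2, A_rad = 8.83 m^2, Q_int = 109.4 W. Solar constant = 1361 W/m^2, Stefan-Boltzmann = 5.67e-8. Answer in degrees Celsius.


Numerator = alpha*S*A_sun + Q_int = 0.269*1361*5.35 + 109.4 = 2068.0831 W
Denominator = eps*sigma*A_rad = 0.943*5.67e-8*8.83 = 4.7212332e-07 W/K^4
T^4 = 4.3803876e+09 K^4
T = 257.2635 K = -15.8865 C

-15.8865 degrees Celsius


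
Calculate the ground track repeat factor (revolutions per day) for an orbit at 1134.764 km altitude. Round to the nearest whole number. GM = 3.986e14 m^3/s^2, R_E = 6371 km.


r = 7.505764e+06 m
T = 2*pi*sqrt(r^3/mu) = 6471.4795 s = 107.8580 min
revs/day = 1440 / 107.8580 = 13.3509
Rounded: 13 revolutions per day

13 revolutions per day


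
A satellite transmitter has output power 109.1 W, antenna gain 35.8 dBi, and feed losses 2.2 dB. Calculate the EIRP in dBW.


Pt = 109.1 W = 20.3782 dBW
EIRP = Pt_dBW + Gt - losses = 20.3782 + 35.8 - 2.2 = 53.9782 dBW

53.9782 dBW


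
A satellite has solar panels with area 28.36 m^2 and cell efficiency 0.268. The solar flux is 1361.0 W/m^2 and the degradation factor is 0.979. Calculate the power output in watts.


P = area * eta * S * degradation
P = 28.36 * 0.268 * 1361.0 * 0.979
P = 10127.0240 W

10127.0240 W


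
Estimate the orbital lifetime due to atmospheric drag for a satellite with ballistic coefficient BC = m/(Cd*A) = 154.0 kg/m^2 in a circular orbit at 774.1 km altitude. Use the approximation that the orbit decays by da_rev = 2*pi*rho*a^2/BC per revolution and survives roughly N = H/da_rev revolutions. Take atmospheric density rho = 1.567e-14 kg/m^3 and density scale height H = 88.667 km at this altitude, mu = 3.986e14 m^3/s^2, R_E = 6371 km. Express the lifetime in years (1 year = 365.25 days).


a = R_E + alt = 7145.1000 km = 7.1451e+06 m
da_rev = 2*pi*rho*a^2/BC = 2*pi*1.567e-14*(7.1451e+06)^2/154.0 = 0.0326395954 m per revolution
N = H/da_rev = 88667.0000 m / 0.0326395954 m = 2.7165472e+06 revolutions
P = 2*pi*sqrt(a^3/mu) = 6010.6811 s
lifetime = N*P = 2.7165472e+06 * 6010.6811 = 1.6328299e+10 s = 188984.9385 days
years = 188984.9385 / 365.25 = 517.4126 years

517.4126 years


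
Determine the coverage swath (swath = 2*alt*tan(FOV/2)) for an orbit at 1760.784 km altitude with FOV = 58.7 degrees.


FOV = 58.7 deg = 1.0245 rad
swath = 2 * alt * tan(FOV/2) = 2 * 1760.784 * tan(0.5122541)
swath = 2 * 1760.784 * 0.5623219
swath = 1980.2547 km

1980.2547 km


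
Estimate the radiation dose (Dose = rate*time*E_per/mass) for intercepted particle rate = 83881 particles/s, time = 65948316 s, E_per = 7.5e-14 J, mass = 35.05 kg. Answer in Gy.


Total energy deposited = rate * time * E_per
  = 83881 * 65948316 * 7.5e-14 = 0.4148858 J
Dose = E_total / mass = 0.4148858 / 35.05
Dose = 0.01183697 Gy

0.0118 Gy


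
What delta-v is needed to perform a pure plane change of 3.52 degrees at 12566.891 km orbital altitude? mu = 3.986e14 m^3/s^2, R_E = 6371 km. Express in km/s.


r = 18937.8910 km = 1.8937891e+07 m
V = sqrt(mu/r) = 4587.7827 m/s
di = 3.52 deg = 0.06143559 rad
dV = 2*V*sin(di/2) = 2*4587.7827*sin(0.03071779)
dV = 281.8088 m/s = 0.2818088 km/s

0.2818 km/s


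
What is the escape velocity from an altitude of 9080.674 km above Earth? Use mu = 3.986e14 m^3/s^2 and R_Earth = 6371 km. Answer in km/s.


r = 6371.0 + 9080.674 = 15451.6740 km = 1.5451674e+07 m
v_esc = sqrt(2*mu/r) = sqrt(2*3.986e14 / 1.5451674e+07)
v_esc = 7182.8348 m/s = 7.1828 km/s

7.1828 km/s


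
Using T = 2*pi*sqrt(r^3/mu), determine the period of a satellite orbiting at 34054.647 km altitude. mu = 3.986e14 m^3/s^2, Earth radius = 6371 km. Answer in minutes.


r = 40425.6470 km = 4.0425647e+07 m
T = 2*pi*sqrt(r^3/mu) = 2*pi*sqrt(6.6064924e+22 / 3.986e14)
T = 80890.3455 s = 1348.1724 min

1348.1724 minutes


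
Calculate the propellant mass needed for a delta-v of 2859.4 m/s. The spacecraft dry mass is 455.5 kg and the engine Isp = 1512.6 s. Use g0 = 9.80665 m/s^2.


ve = Isp * g0 = 1512.6 * 9.80665 = 14833.538790 m/s
mass ratio = exp(dv/ve) = exp(2859.4/14833.538790) = 1.21259885
m_prop = m_dry * (mr - 1) = 455.5 * (1.21259885 - 1)
m_prop = 96.8388 kg

96.8388 kg


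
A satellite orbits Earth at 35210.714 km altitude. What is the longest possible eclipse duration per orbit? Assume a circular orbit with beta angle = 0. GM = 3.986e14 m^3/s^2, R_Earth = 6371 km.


r = 41581.7140 km
T = 1406.4152 min
Eclipse fraction = arcsin(R_E/r)/pi = arcsin(6371.0000/41581.7140)/pi
= arcsin(0.1532164)/pi = 0.04896315
Eclipse duration = 0.04896315 * 1406.4152 = 68.8625 min

68.8625 minutes


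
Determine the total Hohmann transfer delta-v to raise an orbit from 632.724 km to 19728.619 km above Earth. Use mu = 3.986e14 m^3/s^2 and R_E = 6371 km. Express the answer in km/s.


r1 = 7003.7240 km = 7.003724e+06 m
r2 = 26099.6190 km = 2.6099619e+07 m
dv1 = sqrt(mu/r1)*(sqrt(2*r2/(r1+r2)) - 1) = 1929.2355 m/s
dv2 = sqrt(mu/r2)*(1 - sqrt(2*r1/(r1+r2))) = 1365.8584 m/s
total dv = |dv1| + |dv2| = 1929.2355 + 1365.8584 = 3295.0939 m/s = 3.2951 km/s

3.2951 km/s


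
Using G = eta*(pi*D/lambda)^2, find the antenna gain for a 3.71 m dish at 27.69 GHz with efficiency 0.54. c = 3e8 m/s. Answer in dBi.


lambda = c/f = 3e8 / 2.769e+10 = 0.01083424 m
G = eta*(pi*D/lambda)^2 = 0.54*(pi*3.71/0.01083424)^2
G = 624949.2144 (linear)
G = 10*log10(624949.2144) = 57.9584 dBi

57.9584 dBi


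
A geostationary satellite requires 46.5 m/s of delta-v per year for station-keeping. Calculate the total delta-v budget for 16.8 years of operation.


dV = rate * years = 46.5 * 16.8
dV = 781.2000 m/s

781.2000 m/s


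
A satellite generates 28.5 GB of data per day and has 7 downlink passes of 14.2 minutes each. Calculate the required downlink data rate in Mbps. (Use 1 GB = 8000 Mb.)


total contact time = 7 * 14.2 * 60 = 5964.0000 s
data = 28.5 GB = 228000.0000 Mb
rate = 228000.0000 / 5964.0000 = 38.2294 Mbps

38.2294 Mbps


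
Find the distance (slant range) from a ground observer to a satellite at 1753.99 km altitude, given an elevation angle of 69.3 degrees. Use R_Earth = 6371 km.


h = 1753.99 km, el = 69.3 deg
d = -R_E*sin(el) + sqrt((R_E*sin(el))^2 + 2*R_E*h + h^2)
d = -6371.0000*sin(1.2095) + sqrt((6371.0000*0.935444)^2 + 2*6371.0000*1753.99 + 1753.99^2)
d = 1846.9506 km

1846.9506 km


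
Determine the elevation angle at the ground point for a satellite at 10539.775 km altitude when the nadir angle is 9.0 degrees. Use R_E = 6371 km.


r = R_E + alt = 16910.7750 km
Law of sines in the satellite / Earth-center / ground-point triangle:
  sin(nadir)/R_E = sin(90 + el)/r  =>  cos(el) = (r/R_E)*sin(nadir)
cos(el) = (16910.7750 / 6371.0000) * sin(9.0 deg) = 0.4152296
el = arccos(0.4152296) = 65.4662 deg
(Earth-central angle = 90 - nadir - el = 15.5338 deg)

65.4662 degrees


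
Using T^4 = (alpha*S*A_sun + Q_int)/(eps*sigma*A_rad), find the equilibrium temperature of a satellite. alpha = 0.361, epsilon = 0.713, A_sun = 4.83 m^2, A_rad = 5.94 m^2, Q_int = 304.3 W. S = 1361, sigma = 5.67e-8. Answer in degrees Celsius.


Numerator = alpha*S*A_sun + Q_int = 0.361*1361*4.83 + 304.3 = 2677.3804 W
Denominator = eps*sigma*A_rad = 0.713*5.67e-8*5.94 = 2.4013697e-07 W/K^4
T^4 = 1.1149389e+10 K^4
T = 324.9472 K = 51.7972 C

51.7972 degrees Celsius


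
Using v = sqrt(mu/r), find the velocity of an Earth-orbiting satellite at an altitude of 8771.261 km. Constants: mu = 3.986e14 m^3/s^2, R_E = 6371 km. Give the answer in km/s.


r = R_E + alt = 6371.0 + 8771.261 = 15142.2610 km = 1.5142261e+07 m
v = sqrt(mu/r) = sqrt(3.986e14 / 1.5142261e+07) = 5130.6606 m/s = 5.1307 km/s

5.1307 km/s


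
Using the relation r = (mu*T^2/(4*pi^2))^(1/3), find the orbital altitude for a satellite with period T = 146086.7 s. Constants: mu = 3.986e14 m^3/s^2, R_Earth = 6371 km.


T = 146086.7 s
r = (mu*T^2/(4*pi^2))^(1/3) = (3.986e14 * 146086.7^2 / (4*pi^2))^(1/3)
r = 5.9951443e+07 m = 59951.4427 km
alt = r - R_E = 59951.4427 - 6371 = 53580.4427 km

53580.4427 km


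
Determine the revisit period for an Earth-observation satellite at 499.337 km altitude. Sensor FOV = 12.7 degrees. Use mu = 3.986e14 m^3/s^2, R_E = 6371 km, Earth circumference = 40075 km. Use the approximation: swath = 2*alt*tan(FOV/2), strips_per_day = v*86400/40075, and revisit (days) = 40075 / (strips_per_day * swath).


swath = 2*499.337*tan(0.1108284) = 111.1369 km
v = sqrt(mu/r) = 7616.9241 m/s = 7.6169 km/s
strips/day = v*86400/40075 = 7.6169*86400/40075 = 16.4218
coverage/day = strips * swath = 16.4218 * 111.1369 = 1825.0633 km
revisit = 40075 / 1825.0633 = 21.9581 days

21.9581 days


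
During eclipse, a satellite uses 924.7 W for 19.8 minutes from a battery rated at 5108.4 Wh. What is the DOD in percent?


E_used = P * t / 60 = 924.7 * 19.8 / 60 = 305.1510 Wh
DOD = E_used / E_total * 100 = 305.1510 / 5108.4 * 100
DOD = 5.9735 %

5.9735 %


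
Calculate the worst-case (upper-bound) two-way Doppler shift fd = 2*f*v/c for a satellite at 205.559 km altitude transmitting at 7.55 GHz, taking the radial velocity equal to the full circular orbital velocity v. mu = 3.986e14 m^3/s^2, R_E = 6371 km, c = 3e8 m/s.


r = 6.576559e+06 m
v = sqrt(mu/r) = 7785.1913 m/s (worst-case radial velocity)
f = 7.55 GHz = 7.55e+09 Hz
fd = 2*f*v/c = 2*7.55e+09*7785.1913/3.0e+08
fd = 391854.6272 Hz

391854.6272 Hz


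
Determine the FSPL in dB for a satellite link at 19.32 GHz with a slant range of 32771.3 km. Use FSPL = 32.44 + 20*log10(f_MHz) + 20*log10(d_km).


f = 19.32 GHz = 19320.0000 MHz
d = 32771.3 km
FSPL = 32.44 + 20*log10(19320.0000) + 20*log10(32771.3)
FSPL = 32.44 + 85.7201 + 90.3099
FSPL = 208.4700 dB

208.4700 dB


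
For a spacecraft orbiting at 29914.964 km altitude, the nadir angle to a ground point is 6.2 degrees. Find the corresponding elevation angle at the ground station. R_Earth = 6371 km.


r = R_E + alt = 36285.9640 km
Law of sines in the satellite / Earth-center / ground-point triangle:
  sin(nadir)/R_E = sin(90 + el)/r  =>  cos(el) = (r/R_E)*sin(nadir)
cos(el) = (36285.9640 / 6371.0000) * sin(6.2 deg) = 0.6151092
el = arccos(0.6151092) = 52.0401 deg
(Earth-central angle = 90 - nadir - el = 31.7599 deg)

52.0401 degrees


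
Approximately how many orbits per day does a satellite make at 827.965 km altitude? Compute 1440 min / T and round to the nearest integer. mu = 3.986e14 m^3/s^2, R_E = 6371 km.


r = 7.198965e+06 m
T = 2*pi*sqrt(r^3/mu) = 6078.7784 s = 101.3130 min
revs/day = 1440 / 101.3130 = 14.2134
Rounded: 14 revolutions per day

14 revolutions per day


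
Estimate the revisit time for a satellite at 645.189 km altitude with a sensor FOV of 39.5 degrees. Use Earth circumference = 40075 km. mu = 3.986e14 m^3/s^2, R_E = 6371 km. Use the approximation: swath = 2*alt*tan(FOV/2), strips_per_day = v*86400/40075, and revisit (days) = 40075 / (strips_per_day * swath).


swath = 2*645.189*tan(0.3447025) = 463.2930 km
v = sqrt(mu/r) = 7537.3383 m/s = 7.5373 km/s
strips/day = v*86400/40075 = 7.5373*86400/40075 = 16.2502
coverage/day = strips * swath = 16.2502 * 463.2930 = 7528.5961 km
revisit = 40075 / 7528.5961 = 5.3230 days

5.3230 days


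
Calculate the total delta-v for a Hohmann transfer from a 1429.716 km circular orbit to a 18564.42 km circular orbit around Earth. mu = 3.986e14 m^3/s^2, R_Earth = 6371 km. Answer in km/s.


r1 = 7800.7160 km = 7.800716e+06 m
r2 = 24935.4200 km = 2.493542e+07 m
dv1 = sqrt(mu/r1)*(sqrt(2*r2/(r1+r2)) - 1) = 1674.6160 m/s
dv2 = sqrt(mu/r2)*(1 - sqrt(2*r1/(r1+r2))) = 1238.0357 m/s
total dv = |dv1| + |dv2| = 1674.6160 + 1238.0357 = 2912.6518 m/s = 2.9127 km/s

2.9127 km/s


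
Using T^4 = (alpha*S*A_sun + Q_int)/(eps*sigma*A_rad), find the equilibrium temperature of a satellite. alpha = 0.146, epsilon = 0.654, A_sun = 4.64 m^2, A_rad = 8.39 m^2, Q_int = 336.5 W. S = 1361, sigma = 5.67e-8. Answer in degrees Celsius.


Numerator = alpha*S*A_sun + Q_int = 0.146*1361*4.64 + 336.5 = 1258.4958 W
Denominator = eps*sigma*A_rad = 0.654*5.67e-8*8.39 = 3.111163e-07 W/K^4
T^4 = 4.0450977e+09 K^4
T = 252.1926 K = -20.9574 C

-20.9574 degrees Celsius


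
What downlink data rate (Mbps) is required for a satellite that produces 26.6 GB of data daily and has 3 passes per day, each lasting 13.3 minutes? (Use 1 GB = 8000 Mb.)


total contact time = 3 * 13.3 * 60 = 2394.0000 s
data = 26.6 GB = 212800.0000 Mb
rate = 212800.0000 / 2394.0000 = 88.8889 Mbps

88.8889 Mbps


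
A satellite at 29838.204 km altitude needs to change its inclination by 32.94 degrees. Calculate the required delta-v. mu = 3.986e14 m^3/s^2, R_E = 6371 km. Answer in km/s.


r = 36209.2040 km = 3.6209204e+07 m
V = sqrt(mu/r) = 3317.8684 m/s
di = 32.94 deg = 0.5749115 rad
dV = 2*V*sin(di/2) = 2*3317.8684*sin(0.2874557)
dV = 1881.3194 m/s = 1.8813 km/s

1.8813 km/s


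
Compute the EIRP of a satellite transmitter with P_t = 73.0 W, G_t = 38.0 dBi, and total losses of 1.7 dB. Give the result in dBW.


Pt = 73.0 W = 18.6332 dBW
EIRP = Pt_dBW + Gt - losses = 18.6332 + 38.0 - 1.7 = 54.9332 dBW

54.9332 dBW


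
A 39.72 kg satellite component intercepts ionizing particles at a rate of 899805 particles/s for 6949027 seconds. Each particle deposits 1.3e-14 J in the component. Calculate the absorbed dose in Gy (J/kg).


Total energy deposited = rate * time * E_per
  = 899805 * 6949027 * 1.3e-14 = 0.081286 J
Dose = E_total / mass = 0.081286 / 39.72
Dose = 0.002046475 Gy

0.0020 Gy


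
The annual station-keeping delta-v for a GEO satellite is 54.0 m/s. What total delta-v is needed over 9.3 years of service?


dV = rate * years = 54.0 * 9.3
dV = 502.2000 m/s

502.2000 m/s


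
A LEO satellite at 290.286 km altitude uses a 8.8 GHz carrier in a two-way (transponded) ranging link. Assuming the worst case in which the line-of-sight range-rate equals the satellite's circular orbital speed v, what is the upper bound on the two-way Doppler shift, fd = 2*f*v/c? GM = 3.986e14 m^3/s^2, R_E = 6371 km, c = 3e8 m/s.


r = 6.661286e+06 m
v = sqrt(mu/r) = 7735.5217 m/s (worst-case radial velocity)
f = 8.8 GHz = 8.8e+09 Hz
fd = 2*f*v/c = 2*8.8e+09*7735.5217/3.0e+08
fd = 453817.2712 Hz

453817.2712 Hz


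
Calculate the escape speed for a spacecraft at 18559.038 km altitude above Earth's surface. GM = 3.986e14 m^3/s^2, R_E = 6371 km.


r = 6371.0 + 18559.038 = 24930.0380 km = 2.4930038e+07 m
v_esc = sqrt(2*mu/r) = sqrt(2*3.986e14 / 2.4930038e+07)
v_esc = 5654.8641 m/s = 5.6549 km/s

5.6549 km/s


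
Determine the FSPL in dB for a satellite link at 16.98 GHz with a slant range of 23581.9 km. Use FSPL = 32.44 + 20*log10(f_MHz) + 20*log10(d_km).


f = 16.98 GHz = 16980.0000 MHz
d = 23581.9 km
FSPL = 32.44 + 20*log10(16980.0000) + 20*log10(23581.9)
FSPL = 32.44 + 84.5988 + 87.4516
FSPL = 204.4903 dB

204.4903 dB


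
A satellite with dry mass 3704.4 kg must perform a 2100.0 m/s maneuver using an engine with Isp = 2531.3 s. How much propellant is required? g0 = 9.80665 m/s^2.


ve = Isp * g0 = 2531.3 * 9.80665 = 24823.573145 m/s
mass ratio = exp(dv/ve) = exp(2100.0/24823.573145) = 1.08827841
m_prop = m_dry * (mr - 1) = 3704.4 * (1.08827841 - 1)
m_prop = 327.0185 kg

327.0185 kg


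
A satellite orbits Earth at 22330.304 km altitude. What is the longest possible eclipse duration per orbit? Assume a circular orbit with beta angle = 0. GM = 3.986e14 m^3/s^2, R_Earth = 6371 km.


r = 28701.3040 km
T = 806.5149 min
Eclipse fraction = arcsin(R_E/r)/pi = arcsin(6371.0000/28701.3040)/pi
= arcsin(0.221976)/pi = 0.07125066
Eclipse duration = 0.07125066 * 806.5149 = 57.4647 min

57.4647 minutes


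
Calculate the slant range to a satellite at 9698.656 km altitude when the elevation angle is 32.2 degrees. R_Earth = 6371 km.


h = 9698.656 km, el = 32.2 deg
d = -R_E*sin(el) + sqrt((R_E*sin(el))^2 + 2*R_E*h + h^2)
d = -6371.0000*sin(0.561996) + sqrt((6371.0000*0.5328763)^2 + 2*6371.0000*9698.656 + 9698.656^2)
d = 11743.4045 km

11743.4045 km


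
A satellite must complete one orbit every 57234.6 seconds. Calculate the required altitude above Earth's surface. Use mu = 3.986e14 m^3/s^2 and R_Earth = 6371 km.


T = 57234.6 s
r = (mu*T^2/(4*pi^2))^(1/3) = (3.986e14 * 57234.6^2 / (4*pi^2))^(1/3)
r = 3.2099501e+07 m = 32099.5014 km
alt = r - R_E = 32099.5014 - 6371 = 25728.5014 km

25728.5014 km


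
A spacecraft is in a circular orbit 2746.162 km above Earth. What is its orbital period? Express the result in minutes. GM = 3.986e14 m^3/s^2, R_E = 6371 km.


r = 9117.1620 km = 9.117162e+06 m
T = 2*pi*sqrt(r^3/mu) = 2*pi*sqrt(7.578426e+20 / 3.986e14)
T = 8663.6466 s = 144.3941 min

144.3941 minutes


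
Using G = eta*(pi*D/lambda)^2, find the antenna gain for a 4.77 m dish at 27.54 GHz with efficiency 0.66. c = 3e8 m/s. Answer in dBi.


lambda = c/f = 3e8 / 2.754e+10 = 0.01089325 m
G = eta*(pi*D/lambda)^2 = 0.66*(pi*4.77/0.01089325)^2
G = 1.2490097e+06 (linear)
G = 10*log10(1.2490097e+06) = 60.9657 dBi

60.9657 dBi


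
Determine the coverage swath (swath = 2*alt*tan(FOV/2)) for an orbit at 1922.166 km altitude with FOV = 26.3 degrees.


FOV = 26.3 deg = 0.4590216 rad
swath = 2 * alt * tan(FOV/2) = 2 * 1922.166 * tan(0.2295108)
swath = 2 * 1922.166 * 0.2336274
swath = 898.1413 km

898.1413 km


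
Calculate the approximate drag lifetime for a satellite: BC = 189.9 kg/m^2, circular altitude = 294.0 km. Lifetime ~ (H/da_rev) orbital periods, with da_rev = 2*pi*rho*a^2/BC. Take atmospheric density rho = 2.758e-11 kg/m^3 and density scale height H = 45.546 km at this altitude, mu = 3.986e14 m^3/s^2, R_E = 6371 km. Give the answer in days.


a = R_E + alt = 6665.0000 km = 6.665e+06 m
da_rev = 2*pi*rho*a^2/BC = 2*pi*2.758e-11*(6.665e+06)^2/189.9 = 40.536801 m per revolution
N = H/da_rev = 45546.0000 m / 40.536801 m = 1123.5716 revolutions
P = 2*pi*sqrt(a^3/mu) = 5415.1620 s
lifetime = N*P = 1123.5716 * 5415.1620 = 6.0843224e+06 s = 70.4204 days

70.4204 days


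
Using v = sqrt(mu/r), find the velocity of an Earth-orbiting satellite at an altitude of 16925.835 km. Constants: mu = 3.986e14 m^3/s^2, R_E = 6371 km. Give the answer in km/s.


r = R_E + alt = 6371.0 + 16925.835 = 23296.8350 km = 2.3296835e+07 m
v = sqrt(mu/r) = sqrt(3.986e14 / 2.3296835e+07) = 4136.3777 m/s = 4.1364 km/s

4.1364 km/s


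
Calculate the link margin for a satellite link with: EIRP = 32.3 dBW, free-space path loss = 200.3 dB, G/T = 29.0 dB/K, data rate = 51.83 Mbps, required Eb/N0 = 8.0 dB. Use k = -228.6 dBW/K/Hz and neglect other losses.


C/N0 = EIRP - FSPL + G/T - k = 32.3 - 200.3 + 29.0 - (-228.6)
C/N0 = 89.6000 dB-Hz
R_b = 51.83 Mbps = 5.183e+07 bps -> 10*log10(R_b) = 77.1458 dB-Hz
Eb/N0 = C/N0 - 10*log10(R_b) = 89.6000 - 77.1458 = 12.4542 dB
Margin = Eb/N0 - Eb/N0_req = 12.4542 - 8.0 = 4.4542 dB (link closes)

4.4542 dB


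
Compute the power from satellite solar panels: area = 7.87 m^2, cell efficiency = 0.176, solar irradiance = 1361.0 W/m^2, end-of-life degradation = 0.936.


P = area * eta * S * degradation
P = 7.87 * 0.176 * 1361.0 * 0.936
P = 1764.4988 W

1764.4988 W


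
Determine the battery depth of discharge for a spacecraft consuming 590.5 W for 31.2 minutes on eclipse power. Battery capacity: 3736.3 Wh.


E_used = P * t / 60 = 590.5 * 31.2 / 60 = 307.0600 Wh
DOD = E_used / E_total * 100 = 307.0600 / 3736.3 * 100
DOD = 8.2183 %

8.2183 %


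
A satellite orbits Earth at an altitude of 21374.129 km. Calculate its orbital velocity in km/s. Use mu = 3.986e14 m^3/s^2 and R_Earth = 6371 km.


r = R_E + alt = 6371.0 + 21374.129 = 27745.1290 km = 2.7745129e+07 m
v = sqrt(mu/r) = sqrt(3.986e14 / 2.7745129e+07) = 3790.3147 m/s = 3.7903 km/s

3.7903 km/s


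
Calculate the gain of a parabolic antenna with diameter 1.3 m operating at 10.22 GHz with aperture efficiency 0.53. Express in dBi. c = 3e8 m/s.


lambda = c/f = 3e8 / 1.022e+10 = 0.02935421 m
G = eta*(pi*D/lambda)^2 = 0.53*(pi*1.3/0.02935421)^2
G = 10259.3915 (linear)
G = 10*log10(10259.3915) = 40.1112 dBi

40.1112 dBi


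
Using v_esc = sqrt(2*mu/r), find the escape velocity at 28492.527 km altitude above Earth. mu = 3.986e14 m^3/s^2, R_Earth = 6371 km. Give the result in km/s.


r = 6371.0 + 28492.527 = 34863.5270 km = 3.4863527e+07 m
v_esc = sqrt(2*mu/r) = sqrt(2*3.986e14 / 3.4863527e+07)
v_esc = 4781.8724 m/s = 4.7819 km/s

4.7819 km/s


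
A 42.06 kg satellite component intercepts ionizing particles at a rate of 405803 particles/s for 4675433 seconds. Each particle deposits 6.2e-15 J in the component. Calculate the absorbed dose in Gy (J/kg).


Total energy deposited = rate * time * E_per
  = 405803 * 4675433 * 6.2e-15 = 0.01176329 J
Dose = E_total / mass = 0.01176329 / 42.06
Dose = 2.7967878e-04 Gy

2.7968e-04 Gy


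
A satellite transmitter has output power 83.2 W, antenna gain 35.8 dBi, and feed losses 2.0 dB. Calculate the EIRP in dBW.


Pt = 83.2 W = 19.2012 dBW
EIRP = Pt_dBW + Gt - losses = 19.2012 + 35.8 - 2.0 = 53.0012 dBW

53.0012 dBW


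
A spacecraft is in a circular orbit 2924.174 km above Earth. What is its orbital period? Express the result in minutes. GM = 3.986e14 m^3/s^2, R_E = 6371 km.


r = 9295.1740 km = 9.295174e+06 m
T = 2*pi*sqrt(r^3/mu) = 2*pi*sqrt(8.0310545e+20 / 3.986e14)
T = 8918.6169 s = 148.6436 min

148.6436 minutes


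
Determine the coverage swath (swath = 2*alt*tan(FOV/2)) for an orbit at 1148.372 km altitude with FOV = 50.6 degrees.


FOV = 50.6 deg = 0.8831366 rad
swath = 2 * alt * tan(FOV/2) = 2 * 1148.372 * tan(0.4415683)
swath = 2 * 1148.372 * 0.4726978
swath = 1085.6659 km

1085.6659 km


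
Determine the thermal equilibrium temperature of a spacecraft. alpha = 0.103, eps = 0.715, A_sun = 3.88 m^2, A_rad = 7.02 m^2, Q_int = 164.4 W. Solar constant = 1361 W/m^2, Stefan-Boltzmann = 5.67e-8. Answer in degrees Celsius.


Numerator = alpha*S*A_sun + Q_int = 0.103*1361*3.88 + 164.4 = 708.3100 W
Denominator = eps*sigma*A_rad = 0.715*5.67e-8*7.02 = 2.8459431e-07 W/K^4
T^4 = 2.4888412e+09 K^4
T = 223.3569 K = -49.7931 C

-49.7931 degrees Celsius


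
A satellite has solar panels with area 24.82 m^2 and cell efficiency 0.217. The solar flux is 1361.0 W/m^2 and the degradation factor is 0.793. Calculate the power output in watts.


P = area * eta * S * degradation
P = 24.82 * 0.217 * 1361.0 * 0.793
P = 5812.8996 W

5812.8996 W


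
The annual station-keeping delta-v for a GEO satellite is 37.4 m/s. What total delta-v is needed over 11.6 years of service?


dV = rate * years = 37.4 * 11.6
dV = 433.8400 m/s

433.8400 m/s


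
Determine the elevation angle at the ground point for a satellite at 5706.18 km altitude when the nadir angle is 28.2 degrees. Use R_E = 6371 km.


r = R_E + alt = 12077.1800 km
Law of sines in the satellite / Earth-center / ground-point triangle:
  sin(nadir)/R_E = sin(90 + el)/r  =>  cos(el) = (r/R_E)*sin(nadir)
cos(el) = (12077.1800 / 6371.0000) * sin(28.2 deg) = 0.8957904
el = arccos(0.8957904) = 26.3899 deg
(Earth-central angle = 90 - nadir - el = 35.4101 deg)

26.3899 degrees


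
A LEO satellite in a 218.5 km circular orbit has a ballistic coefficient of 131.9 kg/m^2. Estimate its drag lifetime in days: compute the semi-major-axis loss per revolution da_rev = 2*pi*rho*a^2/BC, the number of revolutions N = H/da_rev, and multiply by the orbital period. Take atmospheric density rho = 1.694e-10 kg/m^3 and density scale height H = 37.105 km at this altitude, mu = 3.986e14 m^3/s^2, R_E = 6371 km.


a = R_E + alt = 6589.5000 km = 6.5895e+06 m
da_rev = 2*pi*rho*a^2/BC = 2*pi*1.694e-10*(6.5895e+06)^2/131.9 = 350.391372 m per revolution
N = H/da_rev = 37105.0000 m / 350.391372 m = 105.8959 revolutions
P = 2*pi*sqrt(a^3/mu) = 5323.4100 s
lifetime = N*P = 105.8959 * 5323.4100 = 563727.1442 s = 6.5246 days

6.5246 days


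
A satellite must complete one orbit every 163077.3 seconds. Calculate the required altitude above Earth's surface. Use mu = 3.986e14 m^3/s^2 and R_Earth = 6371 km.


T = 163077.3 s
r = (mu*T^2/(4*pi^2))^(1/3) = (3.986e14 * 163077.3^2 / (4*pi^2))^(1/3)
r = 6.4514132e+07 m = 64514.1323 km
alt = r - R_E = 64514.1323 - 6371 = 58143.1323 km

58143.1323 km


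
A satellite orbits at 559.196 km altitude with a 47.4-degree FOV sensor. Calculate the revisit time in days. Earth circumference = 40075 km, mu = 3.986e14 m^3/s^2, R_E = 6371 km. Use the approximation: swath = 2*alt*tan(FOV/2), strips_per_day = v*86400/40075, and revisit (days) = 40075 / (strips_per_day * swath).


swath = 2*559.196*tan(0.413643) = 490.9398 km
v = sqrt(mu/r) = 7583.9575 m/s = 7.5840 km/s
strips/day = v*86400/40075 = 7.5840*86400/40075 = 16.3507
coverage/day = strips * swath = 16.3507 * 490.9398 = 8027.2042 km
revisit = 40075 / 8027.2042 = 4.9924 days

4.9924 days


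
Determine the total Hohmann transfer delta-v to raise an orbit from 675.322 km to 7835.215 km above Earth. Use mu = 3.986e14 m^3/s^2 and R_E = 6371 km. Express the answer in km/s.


r1 = 7046.3220 km = 7.046322e+06 m
r2 = 14206.2150 km = 1.4206215e+07 m
dv1 = sqrt(mu/r1)*(sqrt(2*r2/(r1+r2)) - 1) = 1175.1292 m/s
dv2 = sqrt(mu/r2)*(1 - sqrt(2*r1/(r1+r2))) = 983.5880 m/s
total dv = |dv1| + |dv2| = 1175.1292 + 983.5880 = 2158.7172 m/s = 2.1587 km/s

2.1587 km/s


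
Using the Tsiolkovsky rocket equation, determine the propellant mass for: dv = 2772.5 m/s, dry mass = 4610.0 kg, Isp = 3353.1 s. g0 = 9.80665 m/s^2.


ve = Isp * g0 = 3353.1 * 9.80665 = 32882.678115 m/s
mass ratio = exp(dv/ve) = exp(2772.5/32882.678115) = 1.08797145
m_prop = m_dry * (mr - 1) = 4610.0 * (1.08797145 - 1)
m_prop = 405.5484 kg

405.5484 kg


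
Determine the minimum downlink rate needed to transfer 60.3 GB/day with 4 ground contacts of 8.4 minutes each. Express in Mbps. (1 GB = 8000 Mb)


total contact time = 4 * 8.4 * 60 = 2016.0000 s
data = 60.3 GB = 482400.0000 Mb
rate = 482400.0000 / 2016.0000 = 239.2857 Mbps

239.2857 Mbps
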